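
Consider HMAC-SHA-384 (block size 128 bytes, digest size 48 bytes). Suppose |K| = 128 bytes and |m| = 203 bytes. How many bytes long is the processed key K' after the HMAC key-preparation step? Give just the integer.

Key is 128 ≤ 128 bytes, zero-padded: |K'| = 128.

128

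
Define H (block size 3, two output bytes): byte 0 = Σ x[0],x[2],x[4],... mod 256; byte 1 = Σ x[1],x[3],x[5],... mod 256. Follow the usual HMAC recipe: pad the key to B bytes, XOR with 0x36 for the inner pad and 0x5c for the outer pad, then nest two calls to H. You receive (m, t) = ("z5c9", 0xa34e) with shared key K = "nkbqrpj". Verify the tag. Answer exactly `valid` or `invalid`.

valid

Key "nkbqrpj" = 6e 6b 62 71 72 70 6a is 7 bytes > B = 3, so hash it first: H(key) = ac 4c, then zero-pad to 3 bytes: K' = ac 4c 00.
K' ⊕ ipad = 9a 7a 36; K' ⊕ opad = f0 10 5c.
Inner hash: even-index sum = 318 mod 256 = 62; odd-index sum = 343 mod 256 = 87 → 3e 57.
Outer hash (recomputed tag): even-index sum = 419 mod 256 = 163; odd-index sum = 78 mod 256 = 78 → a3 4e.
Recomputed tag = a34e; claimed = a34e → match.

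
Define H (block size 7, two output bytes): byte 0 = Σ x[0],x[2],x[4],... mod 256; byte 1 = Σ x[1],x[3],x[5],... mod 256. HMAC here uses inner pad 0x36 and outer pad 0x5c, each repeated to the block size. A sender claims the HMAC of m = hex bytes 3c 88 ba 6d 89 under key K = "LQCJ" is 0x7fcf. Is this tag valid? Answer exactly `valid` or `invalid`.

Key "LQCJ" = 4c 51 43 4a is 4 bytes ≤ B = 7; zero-pad to 7 bytes: K' = 4c 51 43 4a 00 00 00.
K' ⊕ ipad = 7a 67 75 7c 36 36 36; K' ⊕ opad = 10 0d 1f 16 5c 5c 5c.
Inner hash: even-index sum = 592 mod 256 = 80; odd-index sum = 664 mod 256 = 152 → 50 98.
Outer hash (recomputed tag): even-index sum = 383 mod 256 = 127; odd-index sum = 207 mod 256 = 207 → 7f cf.
Recomputed tag = 7fcf; claimed = 7fcf → match.

valid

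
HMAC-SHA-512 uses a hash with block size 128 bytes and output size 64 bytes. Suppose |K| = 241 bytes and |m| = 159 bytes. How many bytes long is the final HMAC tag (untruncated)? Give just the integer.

The tag is one SHA-512 digest: 64 bytes.

64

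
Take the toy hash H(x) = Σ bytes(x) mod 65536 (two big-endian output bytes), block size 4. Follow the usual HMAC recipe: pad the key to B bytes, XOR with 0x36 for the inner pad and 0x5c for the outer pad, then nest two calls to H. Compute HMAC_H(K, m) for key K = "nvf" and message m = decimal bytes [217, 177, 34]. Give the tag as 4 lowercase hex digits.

Key "nvf" = 6e 76 66 is 3 bytes ≤ B = 4; zero-pad to 4 bytes: K' = 6e 76 66 00.
K' ⊕ ipad = 58 40 50 36.  K' ⊕ opad = 32 2a 3a 5c.
Inner input = (K'⊕ipad) ∥ m = 58 40 50 36 ∥ d9 b1 22.
Inner hash: sum = 88+64+80+54+217+177+34 = 714 → 02 ca.
Outer input = (K'⊕opad) ∥ inner = 32 2a 3a 5c ∥ 02 ca.
Outer hash (tag): sum = 50+42+58+92+2+202 = 446 → 01 be.

01be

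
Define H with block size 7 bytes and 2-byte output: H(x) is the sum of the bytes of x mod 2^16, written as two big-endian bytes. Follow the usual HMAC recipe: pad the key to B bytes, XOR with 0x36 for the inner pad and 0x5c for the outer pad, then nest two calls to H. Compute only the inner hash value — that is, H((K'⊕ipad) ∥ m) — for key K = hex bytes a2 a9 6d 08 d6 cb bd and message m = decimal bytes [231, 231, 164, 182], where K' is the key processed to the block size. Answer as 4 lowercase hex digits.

075c

Key hex bytes a2 a9 6d 08 d6 cb bd is exactly B = 7 bytes: K' = a2 a9 6d 08 d6 cb bd.
K' ⊕ ipad = 94 9f 5b 3e e0 fd 8b.
Inner input = 94 9f 5b 3e e0 fd 8b ∥ e7 e7 a4 b6.
Inner hash: sum = 148+159+91+62+224+253+139+231+231+164+182 = 1884 → 07 5c.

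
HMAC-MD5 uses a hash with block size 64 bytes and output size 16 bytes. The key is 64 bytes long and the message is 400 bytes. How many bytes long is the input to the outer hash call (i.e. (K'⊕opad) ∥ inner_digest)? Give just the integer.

Key is 64 ≤ 64 bytes, zero-padded: |K'| = 64.
Outer input = (K'⊕opad) ∥ H(inner) → 64 + 16 = 80 bytes.

80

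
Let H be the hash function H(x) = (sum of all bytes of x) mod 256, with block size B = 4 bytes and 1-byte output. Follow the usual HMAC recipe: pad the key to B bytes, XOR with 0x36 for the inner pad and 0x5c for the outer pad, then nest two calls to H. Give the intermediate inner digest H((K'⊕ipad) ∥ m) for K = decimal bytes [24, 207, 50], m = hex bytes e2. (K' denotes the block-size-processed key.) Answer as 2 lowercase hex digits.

43

Key decimal bytes [24, 207, 50] = 18 cf 32 is 3 bytes ≤ B = 4; zero-pad to 4 bytes: K' = 18 cf 32 00.
K' ⊕ ipad = 2e f9 04 36.
Inner input = 2e f9 04 36 ∥ e2.
Inner hash: sum = 46+249+4+54+226 = 579; mod 256 = 67 → 43.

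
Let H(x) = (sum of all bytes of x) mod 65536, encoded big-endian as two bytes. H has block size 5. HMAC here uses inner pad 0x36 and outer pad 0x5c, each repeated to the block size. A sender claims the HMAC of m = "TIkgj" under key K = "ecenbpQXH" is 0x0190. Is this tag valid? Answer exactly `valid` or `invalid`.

Key "ecenbpQXH" = 65 63 65 6e 62 70 51 58 48 is 9 bytes > B = 5, so hash it first: H(key) = 03 5e, then zero-pad to 5 bytes: K' = 03 5e 00 00 00.
K' ⊕ ipad = 35 68 36 36 36; K' ⊕ opad = 5f 02 5c 5c 5c.
Inner hash: sum = 53+104+54+54+54+84+73+107+103+106 = 792 → 03 18.
Outer hash (recomputed tag): sum = 95+2+92+92+92+3+24 = 400 → 01 90.
Recomputed tag = 0190; claimed = 0190 → match.

valid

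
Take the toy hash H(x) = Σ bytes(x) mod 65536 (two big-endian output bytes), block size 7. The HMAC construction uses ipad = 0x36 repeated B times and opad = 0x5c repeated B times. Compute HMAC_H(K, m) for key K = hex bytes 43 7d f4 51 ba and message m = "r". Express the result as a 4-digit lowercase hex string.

Key hex bytes 43 7d f4 51 ba is 5 bytes ≤ B = 7; zero-pad to 7 bytes: K' = 43 7d f4 51 ba 00 00.
K' ⊕ ipad = 75 4b c2 67 8c 36 36.  K' ⊕ opad = 1f 21 a8 0d e6 5c 5c.
Inner input = (K'⊕ipad) ∥ m = 75 4b c2 67 8c 36 36 ∥ 72.
Inner hash: sum = 117+75+194+103+140+54+54+114 = 851 → 03 53.
Outer input = (K'⊕opad) ∥ inner = 1f 21 a8 0d e6 5c 5c ∥ 03 53.
Outer hash (tag): sum = 31+33+168+13+230+92+92+3+83 = 745 → 02 e9.

02e9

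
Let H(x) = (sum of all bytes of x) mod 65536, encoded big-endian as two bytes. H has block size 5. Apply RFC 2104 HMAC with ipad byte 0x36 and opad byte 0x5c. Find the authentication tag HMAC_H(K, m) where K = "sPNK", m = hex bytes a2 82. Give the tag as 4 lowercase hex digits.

01bc

Key "sPNK" = 73 50 4e 4b is 4 bytes ≤ B = 5; zero-pad to 5 bytes: K' = 73 50 4e 4b 00.
K' ⊕ ipad = 45 66 78 7d 36.  K' ⊕ opad = 2f 0c 12 17 5c.
Inner input = (K'⊕ipad) ∥ m = 45 66 78 7d 36 ∥ a2 82.
Inner hash: sum = 69+102+120+125+54+162+130 = 762 → 02 fa.
Outer input = (K'⊕opad) ∥ inner = 2f 0c 12 17 5c ∥ 02 fa.
Outer hash (tag): sum = 47+12+18+23+92+2+250 = 444 → 01 bc.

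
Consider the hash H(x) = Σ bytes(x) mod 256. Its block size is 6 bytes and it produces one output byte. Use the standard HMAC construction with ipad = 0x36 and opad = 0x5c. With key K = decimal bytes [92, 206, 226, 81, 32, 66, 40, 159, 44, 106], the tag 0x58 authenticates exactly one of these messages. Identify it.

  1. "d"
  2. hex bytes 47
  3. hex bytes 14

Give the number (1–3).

Key decimal bytes [92, 206, 226, 81, 32, 66, 40, 159, 44, 106] = 5c ce e2 51 20 42 28 9f 2c 6a is 10 bytes > B = 6, so hash it first: H(key) = 1c, then zero-pad to 6 bytes: K' = 1c 00 00 00 00 00.
K' ⊕ ipad = 2a 36 36 36 36 36; K' ⊕ opad = 40 5c 5c 5c 5c 5c.
m1: inner = H(2a 36 36 36 36 36 64) = 9c; tag = H(40 5c 5c 5c 5c 5c 9c) = a8
m2: inner = H(2a 36 36 36 36 36 47) = 7f; tag = H(40 5c 5c 5c 5c 5c 7f) = 8b
m3: inner = H(2a 36 36 36 36 36 14) = 4c; tag = H(40 5c 5c 5c 5c 5c 4c) = 58 ← matches

3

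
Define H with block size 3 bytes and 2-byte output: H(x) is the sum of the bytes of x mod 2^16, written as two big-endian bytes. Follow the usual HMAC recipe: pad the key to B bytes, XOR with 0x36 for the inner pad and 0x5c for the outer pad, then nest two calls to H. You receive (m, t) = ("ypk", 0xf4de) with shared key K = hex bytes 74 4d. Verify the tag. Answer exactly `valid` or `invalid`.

invalid

Key hex bytes 74 4d is 2 bytes ≤ B = 3; zero-pad to 3 bytes: K' = 74 4d 00.
K' ⊕ ipad = 42 7b 36; K' ⊕ opad = 28 11 5c.
Inner hash: sum = 66+123+54+121+112+107 = 583 → 02 47.
Outer hash (recomputed tag): sum = 40+17+92+2+71 = 222 → 00 de.
Recomputed tag = 00de; claimed = f4de → mismatch.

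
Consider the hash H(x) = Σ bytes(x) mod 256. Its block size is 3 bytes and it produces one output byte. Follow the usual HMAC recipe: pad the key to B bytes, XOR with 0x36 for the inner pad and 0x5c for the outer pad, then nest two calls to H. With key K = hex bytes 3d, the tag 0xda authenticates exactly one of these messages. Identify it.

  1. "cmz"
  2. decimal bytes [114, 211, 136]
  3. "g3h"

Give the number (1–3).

1

Key hex bytes 3d is 1 byte ≤ B = 3; zero-pad to 3 bytes: K' = 3d 00 00.
K' ⊕ ipad = 0b 36 36; K' ⊕ opad = 61 5c 5c.
m1: inner = H(0b 36 36 63 6d 7a) = c1; tag = H(61 5c 5c c1) = da ← matches
m2: inner = H(0b 36 36 72 d3 88) = 44; tag = H(61 5c 5c 44) = 5d
m3: inner = H(0b 36 36 67 33 68) = 79; tag = H(61 5c 5c 79) = 92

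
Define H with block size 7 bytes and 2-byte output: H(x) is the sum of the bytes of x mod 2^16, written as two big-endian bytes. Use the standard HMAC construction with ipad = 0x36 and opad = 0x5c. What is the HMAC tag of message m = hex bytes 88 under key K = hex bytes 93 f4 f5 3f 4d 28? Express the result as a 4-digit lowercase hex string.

Key hex bytes 93 f4 f5 3f 4d 28 is 6 bytes ≤ B = 7; zero-pad to 7 bytes: K' = 93 f4 f5 3f 4d 28 00.
K' ⊕ ipad = a5 c2 c3 09 7b 1e 36.  K' ⊕ opad = cf a8 a9 63 11 74 5c.
Inner input = (K'⊕ipad) ∥ m = a5 c2 c3 09 7b 1e 36 ∥ 88.
Inner hash: sum = 165+194+195+9+123+30+54+136 = 906 → 03 8a.
Outer input = (K'⊕opad) ∥ inner = cf a8 a9 63 11 74 5c ∥ 03 8a.
Outer hash (tag): sum = 207+168+169+99+17+116+92+3+138 = 1009 → 03 f1.

03f1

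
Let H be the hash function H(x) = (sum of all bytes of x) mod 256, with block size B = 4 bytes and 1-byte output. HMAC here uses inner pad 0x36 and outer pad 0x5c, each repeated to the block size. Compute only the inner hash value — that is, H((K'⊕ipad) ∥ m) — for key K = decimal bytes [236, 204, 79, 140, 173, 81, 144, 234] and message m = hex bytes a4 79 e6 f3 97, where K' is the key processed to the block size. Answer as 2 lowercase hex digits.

6c

Key decimal bytes [236, 204, 79, 140, 173, 81, 144, 234] = ec cc 4f 8c ad 51 90 ea is 8 bytes > B = 4, so hash it first: H(key) = 0b, then zero-pad to 4 bytes: K' = 0b 00 00 00.
K' ⊕ ipad = 3d 36 36 36.
Inner input = 3d 36 36 36 ∥ a4 79 e6 f3 97.
Inner hash: sum = 61+54+54+54+164+121+230+243+151 = 1132; mod 256 = 108 → 6c.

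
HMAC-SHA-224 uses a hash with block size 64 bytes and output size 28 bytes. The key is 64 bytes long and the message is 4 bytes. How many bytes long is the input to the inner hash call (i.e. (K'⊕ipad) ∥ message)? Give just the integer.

Key is 64 ≤ 64 bytes, zero-padded: |K'| = 64.
Inner input = (K'⊕ipad) ∥ m → 64 + 4 = 68 bytes.

68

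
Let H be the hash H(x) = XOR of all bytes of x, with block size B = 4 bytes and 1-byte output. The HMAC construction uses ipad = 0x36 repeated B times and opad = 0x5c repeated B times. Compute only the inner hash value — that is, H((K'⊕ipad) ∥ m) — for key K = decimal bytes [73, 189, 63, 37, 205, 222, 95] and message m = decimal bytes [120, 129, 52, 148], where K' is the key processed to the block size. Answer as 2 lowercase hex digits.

fb

Key decimal bytes [73, 189, 63, 37, 205, 222, 95] = 49 bd 3f 25 cd de 5f is 7 bytes > B = 4, so hash it first: H(key) = a2, then zero-pad to 4 bytes: K' = a2 00 00 00.
K' ⊕ ipad = 94 36 36 36.
Inner input = 94 36 36 36 ∥ 78 81 34 94.
Inner hash: XOR 94⊕36⊕36⊕36⊕78⊕81⊕34⊕94 = fb.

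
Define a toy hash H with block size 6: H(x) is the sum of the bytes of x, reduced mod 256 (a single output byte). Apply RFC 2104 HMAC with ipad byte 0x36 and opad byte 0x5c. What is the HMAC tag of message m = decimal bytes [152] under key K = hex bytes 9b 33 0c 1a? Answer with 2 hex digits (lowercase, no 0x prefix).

Key hex bytes 9b 33 0c 1a is 4 bytes ≤ B = 6; zero-pad to 6 bytes: K' = 9b 33 0c 1a 00 00.
K' ⊕ ipad = ad 05 3a 2c 36 36.  K' ⊕ opad = c7 6f 50 46 5c 5c.
Inner input = (K'⊕ipad) ∥ m = ad 05 3a 2c 36 36 ∥ 98.
Inner hash: sum = 173+5+58+44+54+54+152 = 540; mod 256 = 28 → 1c.
Outer input = (K'⊕opad) ∥ inner = c7 6f 50 46 5c 5c ∥ 1c.
Outer hash (tag): sum = 199+111+80+70+92+92+28 = 672; mod 256 = 160 → a0.

a0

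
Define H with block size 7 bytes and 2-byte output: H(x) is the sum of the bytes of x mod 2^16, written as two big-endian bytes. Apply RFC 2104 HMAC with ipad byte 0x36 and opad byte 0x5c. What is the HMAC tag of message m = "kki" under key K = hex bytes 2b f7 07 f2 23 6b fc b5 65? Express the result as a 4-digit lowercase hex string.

Key hex bytes 2b f7 07 f2 23 6b fc b5 65 is 9 bytes > B = 7, so hash it first: H(key) = 04 bf, then zero-pad to 7 bytes: K' = 04 bf 00 00 00 00 00.
K' ⊕ ipad = 32 89 36 36 36 36 36.  K' ⊕ opad = 58 e3 5c 5c 5c 5c 5c.
Inner input = (K'⊕ipad) ∥ m = 32 89 36 36 36 36 36 ∥ 6b 6b 69.
Inner hash: sum = 50+137+54+54+54+54+54+107+107+105 = 776 → 03 08.
Outer input = (K'⊕opad) ∥ inner = 58 e3 5c 5c 5c 5c 5c ∥ 03 08.
Outer hash (tag): sum = 88+227+92+92+92+92+92+3+8 = 786 → 03 12.

0312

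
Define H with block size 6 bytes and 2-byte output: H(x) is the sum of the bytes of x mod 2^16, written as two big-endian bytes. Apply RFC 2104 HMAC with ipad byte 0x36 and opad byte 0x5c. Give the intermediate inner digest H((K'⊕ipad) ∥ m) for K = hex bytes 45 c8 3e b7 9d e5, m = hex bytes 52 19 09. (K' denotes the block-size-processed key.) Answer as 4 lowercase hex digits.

Key hex bytes 45 c8 3e b7 9d e5 is exactly B = 6 bytes: K' = 45 c8 3e b7 9d e5.
K' ⊕ ipad = 73 fe 08 81 ab d3.
Inner input = 73 fe 08 81 ab d3 ∥ 52 19 09.
Inner hash: sum = 115+254+8+129+171+211+82+25+9 = 1004 → 03 ec.

03ec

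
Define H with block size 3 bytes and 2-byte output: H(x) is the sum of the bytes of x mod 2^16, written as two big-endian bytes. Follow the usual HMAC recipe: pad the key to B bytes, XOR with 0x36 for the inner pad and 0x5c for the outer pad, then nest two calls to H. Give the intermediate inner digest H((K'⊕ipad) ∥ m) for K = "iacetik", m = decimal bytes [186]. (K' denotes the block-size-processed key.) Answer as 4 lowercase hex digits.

0210

Key "iacetik" = 69 61 63 65 74 69 6b is 7 bytes > B = 3, so hash it first: H(key) = 02 da, then zero-pad to 3 bytes: K' = 02 da 00.
K' ⊕ ipad = 34 ec 36.
Inner input = 34 ec 36 ∥ ba.
Inner hash: sum = 52+236+54+186 = 528 → 02 10.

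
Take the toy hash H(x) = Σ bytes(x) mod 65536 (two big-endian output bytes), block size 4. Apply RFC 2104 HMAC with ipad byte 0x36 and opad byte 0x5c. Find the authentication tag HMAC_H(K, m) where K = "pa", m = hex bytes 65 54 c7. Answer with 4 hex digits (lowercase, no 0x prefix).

01ac

Key "pa" = 70 61 is 2 bytes ≤ B = 4; zero-pad to 4 bytes: K' = 70 61 00 00.
K' ⊕ ipad = 46 57 36 36.  K' ⊕ opad = 2c 3d 5c 5c.
Inner input = (K'⊕ipad) ∥ m = 46 57 36 36 ∥ 65 54 c7.
Inner hash: sum = 70+87+54+54+101+84+199 = 649 → 02 89.
Outer input = (K'⊕opad) ∥ inner = 2c 3d 5c 5c ∥ 02 89.
Outer hash (tag): sum = 44+61+92+92+2+137 = 428 → 01 ac.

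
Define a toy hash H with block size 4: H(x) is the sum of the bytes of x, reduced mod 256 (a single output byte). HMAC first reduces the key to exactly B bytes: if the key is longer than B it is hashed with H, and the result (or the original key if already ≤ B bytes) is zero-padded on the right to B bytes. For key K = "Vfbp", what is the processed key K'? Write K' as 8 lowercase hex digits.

Key "Vfbp" = 56 66 62 70 is exactly B = 4 bytes: K' = 56 66 62 70.

56666270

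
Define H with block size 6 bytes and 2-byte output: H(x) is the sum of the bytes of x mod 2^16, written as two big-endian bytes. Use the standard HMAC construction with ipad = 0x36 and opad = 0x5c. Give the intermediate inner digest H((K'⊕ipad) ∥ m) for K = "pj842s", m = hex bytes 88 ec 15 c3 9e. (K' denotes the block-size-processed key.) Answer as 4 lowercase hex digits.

03e5

Key "pj842s" = 70 6a 38 34 32 73 is exactly B = 6 bytes: K' = 70 6a 38 34 32 73.
K' ⊕ ipad = 46 5c 0e 02 04 45.
Inner input = 46 5c 0e 02 04 45 ∥ 88 ec 15 c3 9e.
Inner hash: sum = 70+92+14+2+4+69+136+236+21+195+158 = 997 → 03 e5.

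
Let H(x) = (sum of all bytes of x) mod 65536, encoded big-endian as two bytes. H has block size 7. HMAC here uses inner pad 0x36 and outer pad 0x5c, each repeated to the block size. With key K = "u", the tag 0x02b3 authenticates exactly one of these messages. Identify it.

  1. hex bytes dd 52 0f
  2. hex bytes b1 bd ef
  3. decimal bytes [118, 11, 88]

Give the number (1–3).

Key "u" = 75 is 1 byte ≤ B = 7; zero-pad to 7 bytes: K' = 75 00 00 00 00 00 00.
K' ⊕ ipad = 43 36 36 36 36 36 36; K' ⊕ opad = 29 5c 5c 5c 5c 5c 5c.
m1: inner = H(43 36 36 36 36 36 36 dd 52 0f) = 02 c5; tag = H(29 5c 5c 5c 5c 5c 5c 02 c5) = 0318
m2: inner = H(43 36 36 36 36 36 36 b1 bd ef) = 03 e4; tag = H(29 5c 5c 5c 5c 5c 5c 03 e4) = 0338
m3: inner = H(43 36 36 36 36 36 36 76 0b 58) = 02 60; tag = H(29 5c 5c 5c 5c 5c 5c 02 60) = 02b3 ← matches

3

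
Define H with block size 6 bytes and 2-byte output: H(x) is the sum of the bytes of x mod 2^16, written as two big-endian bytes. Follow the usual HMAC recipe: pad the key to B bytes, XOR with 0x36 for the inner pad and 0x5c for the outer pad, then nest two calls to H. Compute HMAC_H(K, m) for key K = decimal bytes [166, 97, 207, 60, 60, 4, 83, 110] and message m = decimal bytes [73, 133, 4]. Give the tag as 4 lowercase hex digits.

0224

Key decimal bytes [166, 97, 207, 60, 60, 4, 83, 110] = a6 61 cf 3c 3c 04 53 6e is 8 bytes > B = 6, so hash it first: H(key) = 03 13, then zero-pad to 6 bytes: K' = 03 13 00 00 00 00.
K' ⊕ ipad = 35 25 36 36 36 36.  K' ⊕ opad = 5f 4f 5c 5c 5c 5c.
Inner input = (K'⊕ipad) ∥ m = 35 25 36 36 36 36 ∥ 49 85 04.
Inner hash: sum = 53+37+54+54+54+54+73+133+4 = 516 → 02 04.
Outer input = (K'⊕opad) ∥ inner = 5f 4f 5c 5c 5c 5c ∥ 02 04.
Outer hash (tag): sum = 95+79+92+92+92+92+2+4 = 548 → 02 24.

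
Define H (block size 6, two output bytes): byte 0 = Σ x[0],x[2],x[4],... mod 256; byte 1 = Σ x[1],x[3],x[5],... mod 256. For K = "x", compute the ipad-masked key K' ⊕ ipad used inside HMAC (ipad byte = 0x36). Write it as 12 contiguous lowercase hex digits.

4e3636363636

Key "x" = 78 is 1 byte ≤ B = 6; zero-pad to 6 bytes: K' = 78 00 00 00 00 00.
XOR each byte with 0x36: 78⊕36=4e, 00⊕36=36, 00⊕36=36, 00⊕36=36, 00⊕36=36, 00⊕36=36.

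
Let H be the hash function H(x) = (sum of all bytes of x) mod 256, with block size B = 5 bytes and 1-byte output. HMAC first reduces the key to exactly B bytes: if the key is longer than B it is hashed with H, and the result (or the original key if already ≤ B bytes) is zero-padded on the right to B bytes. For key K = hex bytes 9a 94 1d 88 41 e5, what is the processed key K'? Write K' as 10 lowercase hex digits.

|K| = 6 > B = 5, so first hash the key.
H(K): sum = 154+148+29+136+65+229 = 761; mod 256 = 249 → f9.
Zero-pad H(K) = f9 to 5 bytes: K' = f9 00 00 00 00.

f900000000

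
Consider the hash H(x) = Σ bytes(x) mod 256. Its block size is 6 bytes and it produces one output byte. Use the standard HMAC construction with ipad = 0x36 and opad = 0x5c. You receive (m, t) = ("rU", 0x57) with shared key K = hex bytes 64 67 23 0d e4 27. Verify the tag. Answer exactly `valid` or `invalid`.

Key hex bytes 64 67 23 0d e4 27 is exactly B = 6 bytes: K' = 64 67 23 0d e4 27.
K' ⊕ ipad = 52 51 15 3b d2 11; K' ⊕ opad = 38 3b 7f 51 b8 7b.
Inner hash: sum = 82+81+21+59+210+17+114+85 = 669; mod 256 = 157 → 9d.
Outer hash (recomputed tag): sum = 56+59+127+81+184+123+157 = 787; mod 256 = 19 → 13.
Recomputed tag = 13; claimed = 57 → mismatch.

invalid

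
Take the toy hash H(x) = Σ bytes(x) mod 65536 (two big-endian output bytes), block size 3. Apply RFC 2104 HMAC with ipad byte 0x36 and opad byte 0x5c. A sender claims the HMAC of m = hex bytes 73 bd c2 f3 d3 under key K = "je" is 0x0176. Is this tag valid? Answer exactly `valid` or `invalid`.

Key "je" = 6a 65 is 2 bytes ≤ B = 3; zero-pad to 3 bytes: K' = 6a 65 00.
K' ⊕ ipad = 5c 53 36; K' ⊕ opad = 36 39 5c.
Inner hash: sum = 92+83+54+115+189+194+243+211 = 1181 → 04 9d.
Outer hash (recomputed tag): sum = 54+57+92+4+157 = 364 → 01 6c.
Recomputed tag = 016c; claimed = 0176 → mismatch.

invalid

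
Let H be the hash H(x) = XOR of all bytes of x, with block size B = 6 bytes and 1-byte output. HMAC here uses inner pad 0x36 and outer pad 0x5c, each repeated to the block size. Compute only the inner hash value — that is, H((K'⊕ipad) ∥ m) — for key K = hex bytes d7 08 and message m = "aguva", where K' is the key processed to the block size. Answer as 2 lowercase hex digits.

bb

Key hex bytes d7 08 is 2 bytes ≤ B = 6; zero-pad to 6 bytes: K' = d7 08 00 00 00 00.
K' ⊕ ipad = e1 3e 36 36 36 36.
Inner input = e1 3e 36 36 36 36 ∥ 61 67 75 76 61.
Inner hash: XOR e1⊕3e⊕36⊕36⊕36⊕36⊕61⊕67⊕75⊕76⊕61 = bb.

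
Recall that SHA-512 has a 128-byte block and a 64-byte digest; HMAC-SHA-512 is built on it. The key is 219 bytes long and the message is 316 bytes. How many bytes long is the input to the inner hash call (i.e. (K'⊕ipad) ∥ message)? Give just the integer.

Key is 219 > 128 bytes, so it is hashed to 64 bytes then zero-padded to 128: |K'| = 128.
Inner input = (K'⊕ipad) ∥ m → 128 + 316 = 444 bytes.

444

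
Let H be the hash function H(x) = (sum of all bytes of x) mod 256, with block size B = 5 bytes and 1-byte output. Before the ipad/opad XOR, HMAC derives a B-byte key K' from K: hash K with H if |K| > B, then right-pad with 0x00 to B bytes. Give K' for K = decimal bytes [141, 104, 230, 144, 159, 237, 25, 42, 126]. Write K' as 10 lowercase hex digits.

|K| = 9 > B = 5, so first hash the key.
H(K): sum = 141+104+230+144+159+237+25+42+126 = 1208; mod 256 = 184 → b8.
Zero-pad H(K) = b8 to 5 bytes: K' = b8 00 00 00 00.

b800000000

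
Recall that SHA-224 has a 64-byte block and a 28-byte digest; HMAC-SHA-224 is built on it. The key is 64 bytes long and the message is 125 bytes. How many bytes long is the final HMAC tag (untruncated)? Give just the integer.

The tag is one SHA-224 digest: 28 bytes.

28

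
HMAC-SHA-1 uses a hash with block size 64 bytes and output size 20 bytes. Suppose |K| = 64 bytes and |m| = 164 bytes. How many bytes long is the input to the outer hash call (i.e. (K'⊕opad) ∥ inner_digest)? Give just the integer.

84

Key is 64 ≤ 64 bytes, zero-padded: |K'| = 64.
Outer input = (K'⊕opad) ∥ H(inner) → 64 + 20 = 84 bytes.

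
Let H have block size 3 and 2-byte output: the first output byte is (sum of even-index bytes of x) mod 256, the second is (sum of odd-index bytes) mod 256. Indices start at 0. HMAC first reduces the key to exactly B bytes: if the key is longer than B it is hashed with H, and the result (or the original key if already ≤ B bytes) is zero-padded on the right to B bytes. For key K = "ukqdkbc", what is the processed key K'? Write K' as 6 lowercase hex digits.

|K| = 7 > B = 3, so first hash the key.
H(K): even-index sum = 436 mod 256 = 180; odd-index sum = 305 mod 256 = 49 → b4 31.
Zero-pad H(K) = b4 31 to 3 bytes: K' = b4 31 00.

b43100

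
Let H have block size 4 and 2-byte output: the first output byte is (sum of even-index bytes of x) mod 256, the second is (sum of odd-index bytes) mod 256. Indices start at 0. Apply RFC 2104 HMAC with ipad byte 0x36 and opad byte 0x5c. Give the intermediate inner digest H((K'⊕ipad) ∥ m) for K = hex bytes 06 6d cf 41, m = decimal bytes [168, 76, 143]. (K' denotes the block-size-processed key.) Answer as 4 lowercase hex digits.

601e

Key hex bytes 06 6d cf 41 is exactly B = 4 bytes: K' = 06 6d cf 41.
K' ⊕ ipad = 30 5b f9 77.
Inner input = 30 5b f9 77 ∥ a8 4c 8f.
Inner hash: even-index sum = 608 mod 256 = 96; odd-index sum = 286 mod 256 = 30 → 60 1e.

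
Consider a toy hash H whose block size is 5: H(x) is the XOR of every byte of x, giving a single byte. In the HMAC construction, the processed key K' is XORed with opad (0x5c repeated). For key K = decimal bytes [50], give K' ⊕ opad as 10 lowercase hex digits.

6e5c5c5c5c

Key decimal bytes [50] = 32 is 1 byte ≤ B = 5; zero-pad to 5 bytes: K' = 32 00 00 00 00.
XOR each byte with 0x5c: 32⊕5c=6e, 00⊕5c=5c, 00⊕5c=5c, 00⊕5c=5c, 00⊕5c=5c.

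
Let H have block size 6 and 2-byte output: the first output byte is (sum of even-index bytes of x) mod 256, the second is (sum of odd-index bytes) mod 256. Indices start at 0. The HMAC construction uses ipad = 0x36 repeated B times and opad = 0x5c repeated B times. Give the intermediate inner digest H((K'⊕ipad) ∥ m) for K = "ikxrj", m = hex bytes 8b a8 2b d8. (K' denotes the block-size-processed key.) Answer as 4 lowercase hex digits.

Key "ikxrj" = 69 6b 78 72 6a is 5 bytes ≤ B = 6; zero-pad to 6 bytes: K' = 69 6b 78 72 6a 00.
K' ⊕ ipad = 5f 5d 4e 44 5c 36.
Inner input = 5f 5d 4e 44 5c 36 ∥ 8b a8 2b d8.
Inner hash: even-index sum = 447 mod 256 = 191; odd-index sum = 599 mod 256 = 87 → bf 57.

bf57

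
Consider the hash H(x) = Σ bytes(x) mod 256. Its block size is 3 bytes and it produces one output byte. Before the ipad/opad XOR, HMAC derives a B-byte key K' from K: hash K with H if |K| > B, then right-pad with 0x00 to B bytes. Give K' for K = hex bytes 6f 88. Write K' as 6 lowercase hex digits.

6f8800

Key hex bytes 6f 88 is 2 bytes ≤ B = 3; zero-pad to 3 bytes: K' = 6f 88 00.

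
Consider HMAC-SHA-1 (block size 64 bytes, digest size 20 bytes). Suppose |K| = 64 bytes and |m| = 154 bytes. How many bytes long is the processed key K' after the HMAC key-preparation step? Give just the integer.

Key is 64 ≤ 64 bytes, zero-padded: |K'| = 64.

64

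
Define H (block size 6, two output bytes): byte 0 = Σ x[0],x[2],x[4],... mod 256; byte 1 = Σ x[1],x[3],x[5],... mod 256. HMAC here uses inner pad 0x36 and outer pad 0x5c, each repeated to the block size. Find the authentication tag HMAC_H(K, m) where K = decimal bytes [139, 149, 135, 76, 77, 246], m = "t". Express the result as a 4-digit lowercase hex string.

2060

Key decimal bytes [139, 149, 135, 76, 77, 246] = 8b 95 87 4c 4d f6 is exactly B = 6 bytes: K' = 8b 95 87 4c 4d f6.
K' ⊕ ipad = bd a3 b1 7a 7b c0.  K' ⊕ opad = d7 c9 db 10 11 aa.
Inner input = (K'⊕ipad) ∥ m = bd a3 b1 7a 7b c0 ∥ 74.
Inner hash: even-index sum = 605 mod 256 = 93; odd-index sum = 477 mod 256 = 221 → 5d dd.
Outer input = (K'⊕opad) ∥ inner = d7 c9 db 10 11 aa ∥ 5d dd.
Outer hash (tag): even-index sum = 544 mod 256 = 32; odd-index sum = 608 mod 256 = 96 → 20 60.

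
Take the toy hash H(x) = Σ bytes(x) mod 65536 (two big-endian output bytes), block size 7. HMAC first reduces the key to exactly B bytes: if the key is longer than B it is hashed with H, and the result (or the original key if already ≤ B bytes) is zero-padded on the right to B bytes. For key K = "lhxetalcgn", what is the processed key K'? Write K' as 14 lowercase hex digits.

|K| = 10 > B = 7, so first hash the key.
H(K): sum = 108+104+120+101+116+97+108+99+103+110 = 1066 → 04 2a.
Zero-pad H(K) = 04 2a to 7 bytes: K' = 04 2a 00 00 00 00 00.

042a0000000000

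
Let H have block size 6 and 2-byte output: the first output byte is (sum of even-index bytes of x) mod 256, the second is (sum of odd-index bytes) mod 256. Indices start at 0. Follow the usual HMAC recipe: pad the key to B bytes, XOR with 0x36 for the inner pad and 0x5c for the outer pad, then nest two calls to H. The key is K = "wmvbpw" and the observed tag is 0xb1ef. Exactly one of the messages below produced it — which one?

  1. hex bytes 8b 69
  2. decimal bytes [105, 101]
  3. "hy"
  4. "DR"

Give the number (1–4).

Key "wmvbpw" = 77 6d 76 62 70 77 is exactly B = 6 bytes: K' = 77 6d 76 62 70 77.
K' ⊕ ipad = 41 5b 40 54 46 41; K' ⊕ opad = 2b 31 2a 3e 2c 2b.
m1: inner = H(41 5b 40 54 46 41 8b 69) = 52 59; tag = H(2b 31 2a 3e 2c 2b 52 59) = d3f3
m2: inner = H(41 5b 40 54 46 41 69 65) = 30 55; tag = H(2b 31 2a 3e 2c 2b 30 55) = b1ef ← matches
m3: inner = H(41 5b 40 54 46 41 68 79) = 2f 69; tag = H(2b 31 2a 3e 2c 2b 2f 69) = b003
m4: inner = H(41 5b 40 54 46 41 44 52) = 0b 42; tag = H(2b 31 2a 3e 2c 2b 0b 42) = 8cdc

2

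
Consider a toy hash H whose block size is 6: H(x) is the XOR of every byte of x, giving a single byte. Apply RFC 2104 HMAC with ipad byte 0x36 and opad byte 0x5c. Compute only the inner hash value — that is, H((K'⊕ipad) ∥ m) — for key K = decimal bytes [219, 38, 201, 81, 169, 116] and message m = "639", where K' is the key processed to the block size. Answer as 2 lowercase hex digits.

84

Key decimal bytes [219, 38, 201, 81, 169, 116] = db 26 c9 51 a9 74 is exactly B = 6 bytes: K' = db 26 c9 51 a9 74.
K' ⊕ ipad = ed 10 ff 67 9f 42.
Inner input = ed 10 ff 67 9f 42 ∥ 36 33 39.
Inner hash: XOR ed⊕10⊕ff⊕67⊕9f⊕42⊕36⊕33⊕39 = 84.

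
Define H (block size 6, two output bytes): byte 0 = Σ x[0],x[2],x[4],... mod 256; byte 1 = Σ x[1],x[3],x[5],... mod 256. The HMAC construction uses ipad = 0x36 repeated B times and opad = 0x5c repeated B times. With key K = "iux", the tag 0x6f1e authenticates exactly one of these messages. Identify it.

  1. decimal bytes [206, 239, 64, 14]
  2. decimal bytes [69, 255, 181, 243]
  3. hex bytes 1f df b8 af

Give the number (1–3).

Key "iux" = 69 75 78 is 3 bytes ≤ B = 6; zero-pad to 6 bytes: K' = 69 75 78 00 00 00.
K' ⊕ ipad = 5f 43 4e 36 36 36; K' ⊕ opad = 35 29 24 5c 5c 5c.
m1: inner = H(5f 43 4e 36 36 36 ce ef 40 0e) = f1 ac; tag = H(35 29 24 5c 5c 5c f1 ac) = a68d
m2: inner = H(5f 43 4e 36 36 36 45 ff b5 f3) = dd a1; tag = H(35 29 24 5c 5c 5c dd a1) = 9282
m3: inner = H(5f 43 4e 36 36 36 1f df b8 af) = ba 3d; tag = H(35 29 24 5c 5c 5c ba 3d) = 6f1e ← matches

3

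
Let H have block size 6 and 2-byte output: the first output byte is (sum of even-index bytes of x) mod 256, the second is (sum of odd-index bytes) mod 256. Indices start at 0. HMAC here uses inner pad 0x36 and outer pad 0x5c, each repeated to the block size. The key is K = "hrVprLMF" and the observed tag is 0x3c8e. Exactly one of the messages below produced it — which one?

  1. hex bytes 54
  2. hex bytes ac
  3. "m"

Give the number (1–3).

2

Key "hrVprLMF" = 68 72 56 70 72 4c 4d 46 is 8 bytes > B = 6, so hash it first: H(key) = 7d 74, then zero-pad to 6 bytes: K' = 7d 74 00 00 00 00.
K' ⊕ ipad = 4b 42 36 36 36 36; K' ⊕ opad = 21 28 5c 5c 5c 5c.
m1: inner = H(4b 42 36 36 36 36 54) = 0b ae; tag = H(21 28 5c 5c 5c 5c 0b ae) = e48e
m2: inner = H(4b 42 36 36 36 36 ac) = 63 ae; tag = H(21 28 5c 5c 5c 5c 63 ae) = 3c8e ← matches
m3: inner = H(4b 42 36 36 36 36 6d) = 24 ae; tag = H(21 28 5c 5c 5c 5c 24 ae) = fd8e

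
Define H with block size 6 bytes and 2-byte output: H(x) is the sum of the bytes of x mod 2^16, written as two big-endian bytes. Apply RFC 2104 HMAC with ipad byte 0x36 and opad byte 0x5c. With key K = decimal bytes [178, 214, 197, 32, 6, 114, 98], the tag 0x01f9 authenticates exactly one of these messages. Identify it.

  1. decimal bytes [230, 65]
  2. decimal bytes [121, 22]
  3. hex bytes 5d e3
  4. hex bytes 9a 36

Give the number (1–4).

2

Key decimal bytes [178, 214, 197, 32, 6, 114, 98] = b2 d6 c5 20 06 72 62 is 7 bytes > B = 6, so hash it first: H(key) = 03 47, then zero-pad to 6 bytes: K' = 03 47 00 00 00 00.
K' ⊕ ipad = 35 71 36 36 36 36; K' ⊕ opad = 5f 1b 5c 5c 5c 5c.
m1: inner = H(35 71 36 36 36 36 e6 41) = 02 a5; tag = H(5f 1b 5c 5c 5c 5c 02 a5) = 0291
m2: inner = H(35 71 36 36 36 36 79 16) = 02 0d; tag = H(5f 1b 5c 5c 5c 5c 02 0d) = 01f9 ← matches
m3: inner = H(35 71 36 36 36 36 5d e3) = 02 be; tag = H(5f 1b 5c 5c 5c 5c 02 be) = 02aa
m4: inner = H(35 71 36 36 36 36 9a 36) = 02 4e; tag = H(5f 1b 5c 5c 5c 5c 02 4e) = 023a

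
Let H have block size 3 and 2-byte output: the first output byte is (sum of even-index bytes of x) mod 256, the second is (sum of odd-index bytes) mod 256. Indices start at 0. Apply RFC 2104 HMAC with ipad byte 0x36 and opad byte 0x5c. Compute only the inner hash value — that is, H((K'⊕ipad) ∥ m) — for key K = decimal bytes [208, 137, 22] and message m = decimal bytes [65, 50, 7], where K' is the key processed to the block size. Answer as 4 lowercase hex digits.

Key decimal bytes [208, 137, 22] = d0 89 16 is exactly B = 3 bytes: K' = d0 89 16.
K' ⊕ ipad = e6 bf 20.
Inner input = e6 bf 20 ∥ 41 32 07.
Inner hash: even-index sum = 312 mod 256 = 56; odd-index sum = 263 mod 256 = 7 → 38 07.

3807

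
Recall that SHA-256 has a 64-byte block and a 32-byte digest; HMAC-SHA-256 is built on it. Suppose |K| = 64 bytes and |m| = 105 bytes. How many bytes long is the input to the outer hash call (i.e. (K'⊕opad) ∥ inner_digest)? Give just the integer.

Key is 64 ≤ 64 bytes, zero-padded: |K'| = 64.
Outer input = (K'⊕opad) ∥ H(inner) → 64 + 32 = 96 bytes.

96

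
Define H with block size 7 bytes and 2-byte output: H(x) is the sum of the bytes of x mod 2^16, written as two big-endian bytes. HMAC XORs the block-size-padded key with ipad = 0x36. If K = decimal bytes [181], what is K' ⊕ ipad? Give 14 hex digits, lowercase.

Key decimal bytes [181] = b5 is 1 byte ≤ B = 7; zero-pad to 7 bytes: K' = b5 00 00 00 00 00 00.
XOR each byte with 0x36: b5⊕36=83, 00⊕36=36, 00⊕36=36, 00⊕36=36, 00⊕36=36, 00⊕36=36, 00⊕36=36.

83363636363636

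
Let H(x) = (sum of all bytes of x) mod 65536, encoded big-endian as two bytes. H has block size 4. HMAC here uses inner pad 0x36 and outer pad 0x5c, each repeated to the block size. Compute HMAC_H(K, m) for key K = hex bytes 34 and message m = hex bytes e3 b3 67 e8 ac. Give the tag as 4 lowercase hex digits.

01b5

Key hex bytes 34 is 1 byte ≤ B = 4; zero-pad to 4 bytes: K' = 34 00 00 00.
K' ⊕ ipad = 02 36 36 36.  K' ⊕ opad = 68 5c 5c 5c.
Inner input = (K'⊕ipad) ∥ m = 02 36 36 36 ∥ e3 b3 67 e8 ac.
Inner hash: sum = 2+54+54+54+227+179+103+232+172 = 1077 → 04 35.
Outer input = (K'⊕opad) ∥ inner = 68 5c 5c 5c ∥ 04 35.
Outer hash (tag): sum = 104+92+92+92+4+53 = 437 → 01 b5.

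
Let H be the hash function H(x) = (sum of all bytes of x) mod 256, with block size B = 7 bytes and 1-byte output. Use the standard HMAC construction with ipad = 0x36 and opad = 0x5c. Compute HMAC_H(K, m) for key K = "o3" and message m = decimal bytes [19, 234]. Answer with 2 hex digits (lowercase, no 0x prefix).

d7

Key "o3" = 6f 33 is 2 bytes ≤ B = 7; zero-pad to 7 bytes: K' = 6f 33 00 00 00 00 00.
K' ⊕ ipad = 59 05 36 36 36 36 36.  K' ⊕ opad = 33 6f 5c 5c 5c 5c 5c.
Inner input = (K'⊕ipad) ∥ m = 59 05 36 36 36 36 36 ∥ 13 ea.
Inner hash: sum = 89+5+54+54+54+54+54+19+234 = 617; mod 256 = 105 → 69.
Outer input = (K'⊕opad) ∥ inner = 33 6f 5c 5c 5c 5c 5c ∥ 69.
Outer hash (tag): sum = 51+111+92+92+92+92+92+105 = 727; mod 256 = 215 → d7.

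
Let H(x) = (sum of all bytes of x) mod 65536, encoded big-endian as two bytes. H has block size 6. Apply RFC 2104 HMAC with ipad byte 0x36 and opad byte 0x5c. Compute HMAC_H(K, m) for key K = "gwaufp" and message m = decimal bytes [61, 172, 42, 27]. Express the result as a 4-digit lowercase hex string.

Key "gwaufp" = 67 77 61 75 66 70 is exactly B = 6 bytes: K' = 67 77 61 75 66 70.
K' ⊕ ipad = 51 41 57 43 50 46.  K' ⊕ opad = 3b 2b 3d 29 3a 2c.
Inner input = (K'⊕ipad) ∥ m = 51 41 57 43 50 46 ∥ 3d ac 2a 1b.
Inner hash: sum = 81+65+87+67+80+70+61+172+42+27 = 752 → 02 f0.
Outer input = (K'⊕opad) ∥ inner = 3b 2b 3d 29 3a 2c ∥ 02 f0.
Outer hash (tag): sum = 59+43+61+41+58+44+2+240 = 548 → 02 24.

0224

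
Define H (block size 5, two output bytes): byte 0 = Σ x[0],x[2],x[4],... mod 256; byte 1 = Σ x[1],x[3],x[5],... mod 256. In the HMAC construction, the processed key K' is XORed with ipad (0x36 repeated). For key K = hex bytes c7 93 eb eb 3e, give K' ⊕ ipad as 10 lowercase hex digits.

f1a5dddd08

Key hex bytes c7 93 eb eb 3e is exactly B = 5 bytes: K' = c7 93 eb eb 3e.
XOR each byte with 0x36: c7⊕36=f1, 93⊕36=a5, eb⊕36=dd, eb⊕36=dd, 3e⊕36=08.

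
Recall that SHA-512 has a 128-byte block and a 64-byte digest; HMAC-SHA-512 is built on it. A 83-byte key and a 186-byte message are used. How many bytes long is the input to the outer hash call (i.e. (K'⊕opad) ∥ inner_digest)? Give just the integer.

Key is 83 ≤ 128 bytes, zero-padded: |K'| = 128.
Outer input = (K'⊕opad) ∥ H(inner) → 128 + 64 = 192 bytes.

192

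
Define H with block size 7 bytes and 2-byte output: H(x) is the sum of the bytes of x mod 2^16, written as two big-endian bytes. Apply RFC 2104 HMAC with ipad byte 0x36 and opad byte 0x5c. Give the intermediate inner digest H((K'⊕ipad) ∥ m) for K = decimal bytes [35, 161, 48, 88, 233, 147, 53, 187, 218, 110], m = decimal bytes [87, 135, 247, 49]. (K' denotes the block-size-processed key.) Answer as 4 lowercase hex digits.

037d

Key decimal bytes [35, 161, 48, 88, 233, 147, 53, 187, 218, 110] = 23 a1 30 58 e9 93 35 bb da 6e is 10 bytes > B = 7, so hash it first: H(key) = 05 00, then zero-pad to 7 bytes: K' = 05 00 00 00 00 00 00.
K' ⊕ ipad = 33 36 36 36 36 36 36.
Inner input = 33 36 36 36 36 36 36 ∥ 57 87 f7 31.
Inner hash: sum = 51+54+54+54+54+54+54+87+135+247+49 = 893 → 03 7d.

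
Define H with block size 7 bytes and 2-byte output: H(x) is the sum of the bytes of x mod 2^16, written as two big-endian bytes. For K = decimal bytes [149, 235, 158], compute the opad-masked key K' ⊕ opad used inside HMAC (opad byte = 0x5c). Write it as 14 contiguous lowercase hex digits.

Key decimal bytes [149, 235, 158] = 95 eb 9e is 3 bytes ≤ B = 7; zero-pad to 7 bytes: K' = 95 eb 9e 00 00 00 00.
XOR each byte with 0x5c: 95⊕5c=c9, eb⊕5c=b7, 9e⊕5c=c2, 00⊕5c=5c, 00⊕5c=5c, 00⊕5c=5c, 00⊕5c=5c.

c9b7c25c5c5c5c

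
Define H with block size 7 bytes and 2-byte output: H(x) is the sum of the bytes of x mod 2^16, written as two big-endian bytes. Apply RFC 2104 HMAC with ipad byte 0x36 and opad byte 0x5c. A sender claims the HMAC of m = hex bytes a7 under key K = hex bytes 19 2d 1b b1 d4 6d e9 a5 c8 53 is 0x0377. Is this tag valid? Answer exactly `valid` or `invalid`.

valid

Key hex bytes 19 2d 1b b1 d4 6d e9 a5 c8 53 is 10 bytes > B = 7, so hash it first: H(key) = 04 fc, then zero-pad to 7 bytes: K' = 04 fc 00 00 00 00 00.
K' ⊕ ipad = 32 ca 36 36 36 36 36; K' ⊕ opad = 58 a0 5c 5c 5c 5c 5c.
Inner hash: sum = 50+202+54+54+54+54+54+167 = 689 → 02 b1.
Outer hash (recomputed tag): sum = 88+160+92+92+92+92+92+2+177 = 887 → 03 77.
Recomputed tag = 0377; claimed = 0377 → match.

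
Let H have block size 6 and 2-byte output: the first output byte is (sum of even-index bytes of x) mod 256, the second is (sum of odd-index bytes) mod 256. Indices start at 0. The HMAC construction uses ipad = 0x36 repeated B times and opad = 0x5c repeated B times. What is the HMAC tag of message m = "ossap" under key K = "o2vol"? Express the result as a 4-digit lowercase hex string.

Key "o2vol" = 6f 32 76 6f 6c is 5 bytes ≤ B = 6; zero-pad to 6 bytes: K' = 6f 32 76 6f 6c 00.
K' ⊕ ipad = 59 04 40 59 5a 36.  K' ⊕ opad = 33 6e 2a 33 30 5c.
Inner input = (K'⊕ipad) ∥ m = 59 04 40 59 5a 36 ∥ 6f 73 73 61 70.
Inner hash: even-index sum = 581 mod 256 = 69; odd-index sum = 359 mod 256 = 103 → 45 67.
Outer input = (K'⊕opad) ∥ inner = 33 6e 2a 33 30 5c ∥ 45 67.
Outer hash (tag): even-index sum = 210 mod 256 = 210; odd-index sum = 356 mod 256 = 100 → d2 64.

d264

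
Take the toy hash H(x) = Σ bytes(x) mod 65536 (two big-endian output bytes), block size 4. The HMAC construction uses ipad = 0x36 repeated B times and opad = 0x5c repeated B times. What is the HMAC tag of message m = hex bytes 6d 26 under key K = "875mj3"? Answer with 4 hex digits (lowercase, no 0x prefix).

Key "875mj3" = 38 37 35 6d 6a 33 is 6 bytes > B = 4, so hash it first: H(key) = 01 ae, then zero-pad to 4 bytes: K' = 01 ae 00 00.
K' ⊕ ipad = 37 98 36 36.  K' ⊕ opad = 5d f2 5c 5c.
Inner input = (K'⊕ipad) ∥ m = 37 98 36 36 ∥ 6d 26.
Inner hash: sum = 55+152+54+54+109+38 = 462 → 01 ce.
Outer input = (K'⊕opad) ∥ inner = 5d f2 5c 5c ∥ 01 ce.
Outer hash (tag): sum = 93+242+92+92+1+206 = 726 → 02 d6.

02d6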